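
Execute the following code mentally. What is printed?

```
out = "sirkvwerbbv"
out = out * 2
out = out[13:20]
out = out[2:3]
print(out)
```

v

repeat ×2 → 'sirkvwerbbvsirkvwerbbv'
slice [13:20] → 'rkvwerb'
slice [2:3] → 'v'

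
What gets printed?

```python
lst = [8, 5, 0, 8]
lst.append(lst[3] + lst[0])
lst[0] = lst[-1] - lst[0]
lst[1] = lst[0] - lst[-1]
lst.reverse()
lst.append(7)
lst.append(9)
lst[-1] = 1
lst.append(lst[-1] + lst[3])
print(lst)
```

append lst[3]+lst[0] = 8+8 = 16 → [8, 5, 0, 8, 16]
lst[0] = lst[-1]-lst[0] = 16-8 = 8 → [8, 5, 0, 8, 16]
lst[1] = lst[0]-lst[-1] = 8-16 = -8 → [8, -8, 0, 8, 16]
reverse → [16, 8, 0, -8, 8]
append 7 → [16, 8, 0, -8, 8, 7]
append 9 → [16, 8, 0, -8, 8, 7, 9]
lst[-1] = 1 → [16, 8, 0, -8, 8, 7, 1]
append lst[-1]+lst[3] = 1+(-8) = -7 → [16, 8, 0, -8, 8, 7, 1, -7]

[16, 8, 0, -8, 8, 7, 1, -7]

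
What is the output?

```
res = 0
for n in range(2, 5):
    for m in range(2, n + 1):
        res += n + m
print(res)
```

n=2,m=2: res = 0+4 = 4
n=3,m=2: res = 4+5 = 9
n=3,m=3: res = 9+6 = 15
n=4,m=2: res = 15+6 = 21
n=4,m=3: res = 21+7 = 28
n=4,m=4: res = 28+8 = 36

36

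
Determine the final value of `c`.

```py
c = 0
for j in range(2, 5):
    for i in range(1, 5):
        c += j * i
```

j=2,i=1: c = 0+2 = 2
j=2,i=2: c = 2+4 = 6
j=2,i=3: c = 6+6 = 12
j=2,i=4: c = 12+8 = 20
j=3,i=1: c = 20+3 = 23
j=3,i=2: c = 23+6 = 29
j=3,i=3: c = 29+9 = 38
j=3,i=4: c = 38+12 = 50
j=4,i=1: c = 50+4 = 54
j=4,i=2: c = 54+8 = 62
j=4,i=3: c = 62+12 = 74
j=4,i=4: c = 74+16 = 90

90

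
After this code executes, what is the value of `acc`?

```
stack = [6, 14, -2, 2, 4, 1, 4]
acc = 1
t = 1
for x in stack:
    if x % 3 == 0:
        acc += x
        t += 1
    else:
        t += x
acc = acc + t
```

x=6: %3==0, acc = 1+6 = 7; t=2
x=14: not %3==0; t=16
x=-2: not %3==0; t=14
x=2: not %3==0; t=16
x=4: not %3==0; t=20
x=1: not %3==0; t=21
x=4: not %3==0; t=25
acc+t = 7+25 = 32

32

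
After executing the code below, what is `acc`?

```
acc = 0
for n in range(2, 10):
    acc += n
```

44

n=2: acc = 0+2 = 2
n=3: acc = 2+3 = 5
n=4: acc = 5+4 = 9
n=5: acc = 9+5 = 14
n=6: acc = 14+6 = 20
n=7: acc = 20+7 = 27
n=8: acc = 27+8 = 35
n=9: acc = 35+9 = 44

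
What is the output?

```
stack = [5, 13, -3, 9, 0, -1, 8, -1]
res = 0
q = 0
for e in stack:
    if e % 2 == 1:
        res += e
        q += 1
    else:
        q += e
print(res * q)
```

308

e=5: odd, res = 0+5 = 5; q=1
e=13: odd, res = 5+13 = 18; q=2
e=-3: odd, res = 18+(-3) = 15; q=3
e=9: odd, res = 15+9 = 24; q=4
e=0: not odd; q=4
e=-1: odd, res = 24+(-1) = 23; q=5
e=8: not odd; q=13
e=-1: odd, res = 23+(-1) = 22; q=14
res*q = 22*14 = 308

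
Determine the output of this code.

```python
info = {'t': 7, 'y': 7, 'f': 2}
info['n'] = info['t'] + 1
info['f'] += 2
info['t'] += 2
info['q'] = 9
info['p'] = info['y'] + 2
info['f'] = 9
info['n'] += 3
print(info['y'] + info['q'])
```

info['n'] = info['t']+1 = 8 → {'t': 7, 'y': 7, 'f': 2, 'n': 8}
info['f'] = 2+2 = 4 → {'t': 7, 'y': 7, 'f': 4, 'n': 8}
info['t'] = 7+2 = 9 → {'t': 9, 'y': 7, 'f': 4, 'n': 8}
info['q'] = 9 → {'t': 9, 'y': 7, 'f': 4, 'n': 8, 'q': 9}
info['p'] = info['y']+2 = 9 → {'t': 9, 'y': 7, 'f': 4, 'n': 8, 'q': 9, 'p': 9}
info['f'] = 9 → {'t': 9, 'y': 7, 'f': 9, 'n': 8, 'q': 9, 'p': 9}
info['n'] = 8+3 = 11 → {'t': 9, 'y': 7, 'f': 9, 'n': 11, 'q': 9, 'p': 9}
info['y']+info['q'] = 7+9 = 16

16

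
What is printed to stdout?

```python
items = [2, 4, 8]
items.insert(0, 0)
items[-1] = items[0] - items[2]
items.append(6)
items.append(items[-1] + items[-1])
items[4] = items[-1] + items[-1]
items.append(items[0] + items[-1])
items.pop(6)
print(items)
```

[0, 2, 4, -4, 24, 12]

insert 0 at 0 → [0, 2, 4, 8]
items[-1] = items[0]-items[2] = 0-4 = -4 → [0, 2, 4, -4]
append 6 → [0, 2, 4, -4, 6]
append items[-1]+items[-1] = 6+6 = 12 → [0, 2, 4, -4, 6, 12]
items[4] = items[-1]+items[-1] = 12+12 = 24 → [0, 2, 4, -4, 24, 12]
append items[0]+items[-1] = 0+12 = 12 → [0, 2, 4, -4, 24, 12, 12]
pop(6) removes 12 → [0, 2, 4, -4, 24, 12]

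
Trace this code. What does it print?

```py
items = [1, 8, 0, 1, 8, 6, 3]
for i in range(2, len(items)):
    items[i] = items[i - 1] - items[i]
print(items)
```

i=2: items[2] = 8-0 = 8 → [1, 8, 8, 1, 8, 6, 3]
i=3: items[3] = 8-1 = 7 → [1, 8, 8, 7, 8, 6, 3]
i=4: items[4] = 7-8 = -1 → [1, 8, 8, 7, -1, 6, 3]
i=5: items[5] = (-1)-6 = -7 → [1, 8, 8, 7, -1, -7, 3]
i=6: items[6] = (-7)-3 = -10 → [1, 8, 8, 7, -1, -7, -10]

[1, 8, 8, 7, -1, -7, -10]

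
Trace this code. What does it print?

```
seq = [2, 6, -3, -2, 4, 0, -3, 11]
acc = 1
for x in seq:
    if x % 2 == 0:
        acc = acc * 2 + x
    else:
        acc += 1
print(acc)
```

x=2: even, acc = 1*2+2 = 4
x=6: even, acc = 4*2+6 = 14
x=-3: not even, acc = 14+1 = 15
x=-2: even, acc = 15*2+(-2) = 28
x=4: even, acc = 28*2+4 = 60
x=0: even, acc = 60*2+0 = 120
x=-3: not even, acc = 120+1 = 121
x=11: not even, acc = 121+1 = 122

122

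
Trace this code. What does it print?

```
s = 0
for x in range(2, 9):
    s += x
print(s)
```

35

x=2: s = 0+2 = 2
x=3: s = 2+3 = 5
x=4: s = 5+4 = 9
x=5: s = 9+5 = 14
x=6: s = 14+6 = 20
x=7: s = 20+7 = 27
x=8: s = 27+8 = 35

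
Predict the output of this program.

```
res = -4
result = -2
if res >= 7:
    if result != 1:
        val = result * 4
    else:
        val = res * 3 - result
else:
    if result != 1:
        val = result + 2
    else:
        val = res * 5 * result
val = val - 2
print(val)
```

res=-4, result=-2
res >= 7 is False; result != 1 is True
→ val = result + 2 = 0
val = 0-2 = -2

-2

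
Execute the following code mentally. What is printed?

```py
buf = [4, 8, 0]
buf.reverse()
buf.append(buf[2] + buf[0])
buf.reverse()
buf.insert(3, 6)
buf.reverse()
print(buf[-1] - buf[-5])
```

reverse → [0, 8, 4]
append buf[2]+buf[0] = 4+0 = 4 → [0, 8, 4, 4]
reverse → [4, 4, 8, 0]
insert 6 at 3 → [4, 4, 8, 6, 0]
reverse → [0, 6, 8, 4, 4]
buf[-1]-buf[-5] = 4-0 = 4

4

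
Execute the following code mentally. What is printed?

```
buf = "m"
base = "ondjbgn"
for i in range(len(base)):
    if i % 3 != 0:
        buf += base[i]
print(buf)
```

mndbg

i=0: skip
i=1: add 'n' → 'mn'
i=2: add 'd' → 'mnd'
i=3: skip
i=4: add 'b' → 'mndb'
i=5: add 'g' → 'mndbg'
i=6: skip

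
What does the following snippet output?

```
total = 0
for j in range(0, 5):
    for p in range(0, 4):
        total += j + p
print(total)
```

70

j=0,p=0: total = 0+0 = 0
j=0,p=1: total = 0+1 = 1
j=0,p=2: total = 1+2 = 3
j=0,p=3: total = 3+3 = 6
j=1,p=0: total = 6+1 = 7
j=1,p=1: total = 7+2 = 9
j=1,p=2: total = 9+3 = 12
j=1,p=3: total = 12+4 = 16
j=2,p=0: total = 16+2 = 18
j=2,p=1: total = 18+3 = 21
j=2,p=2: total = 21+4 = 25
j=2,p=3: total = 25+5 = 30
j=3,p=0: total = 30+3 = 33
j=3,p=1: total = 33+4 = 37
j=3,p=2: total = 37+5 = 42
j=3,p=3: total = 42+6 = 48
j=4,p=0: total = 48+4 = 52
j=4,p=1: total = 52+5 = 57
j=4,p=2: total = 57+6 = 63
j=4,p=3: total = 63+7 = 70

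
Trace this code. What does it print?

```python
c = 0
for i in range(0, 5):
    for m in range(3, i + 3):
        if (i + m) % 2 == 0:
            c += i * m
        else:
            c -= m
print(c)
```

60

i=1,m=3: even sum, c = 0+3 = 3
i=2,m=3: odd sum, c = 3-3 = 0
i=2,m=4: even sum, c = 0+8 = 8
i=3,m=3: even sum, c = 8+9 = 17
i=3,m=4: odd sum, c = 17-4 = 13
i=3,m=5: even sum, c = 13+15 = 28
i=4,m=3: odd sum, c = 28-3 = 25
i=4,m=4: even sum, c = 25+16 = 41
i=4,m=5: odd sum, c = 41-5 = 36
i=4,m=6: even sum, c = 36+24 = 60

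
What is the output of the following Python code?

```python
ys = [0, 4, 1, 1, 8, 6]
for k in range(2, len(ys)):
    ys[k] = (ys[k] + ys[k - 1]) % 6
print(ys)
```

[0, 4, 5, 0, 2, 2]

k=2: ys[2] = (1+4)%6 = 5 → [0, 4, 5, 1, 8, 6]
k=3: ys[3] = (1+5)%6 = 0 → [0, 4, 5, 0, 8, 6]
k=4: ys[4] = (8+0)%6 = 2 → [0, 4, 5, 0, 2, 6]
k=5: ys[5] = (6+2)%6 = 2 → [0, 4, 5, 0, 2, 2]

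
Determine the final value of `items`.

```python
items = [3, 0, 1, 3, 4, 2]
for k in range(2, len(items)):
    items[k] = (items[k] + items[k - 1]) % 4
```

[3, 0, 1, 0, 0, 2]

k=2: items[2] = (1+0)%4 = 1 → [3, 0, 1, 3, 4, 2]
k=3: items[3] = (3+1)%4 = 0 → [3, 0, 1, 0, 4, 2]
k=4: items[4] = (4+0)%4 = 0 → [3, 0, 1, 0, 0, 2]
k=5: items[5] = (2+0)%4 = 2 → [3, 0, 1, 0, 0, 2]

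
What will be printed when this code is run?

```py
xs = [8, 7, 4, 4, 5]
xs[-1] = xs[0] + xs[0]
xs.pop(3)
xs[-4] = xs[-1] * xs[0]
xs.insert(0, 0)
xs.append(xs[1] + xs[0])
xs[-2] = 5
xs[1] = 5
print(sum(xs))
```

149

xs[-1] = xs[0]+xs[0] = 8+8 = 16 → [8, 7, 4, 4, 16]
pop(3) removes 4 → [8, 7, 4, 16]
xs[-4] = xs[-1]*xs[0] = 16*8 = 128 → [128, 7, 4, 16]
insert 0 at 0 → [0, 128, 7, 4, 16]
append xs[1]+xs[0] = 128+0 = 128 → [0, 128, 7, 4, 16, 128]
xs[-2] = 5 → [0, 128, 7, 4, 5, 128]
xs[1] = 5 → [0, 5, 7, 4, 5, 128]
sum = 149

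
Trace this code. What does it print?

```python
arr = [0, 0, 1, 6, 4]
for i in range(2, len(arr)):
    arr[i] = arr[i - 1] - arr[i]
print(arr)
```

i=2: arr[2] = 0-1 = -1 → [0, 0, -1, 6, 4]
i=3: arr[3] = (-1)-6 = -7 → [0, 0, -1, -7, 4]
i=4: arr[4] = (-7)-4 = -11 → [0, 0, -1, -7, -11]

[0, 0, -1, -7, -11]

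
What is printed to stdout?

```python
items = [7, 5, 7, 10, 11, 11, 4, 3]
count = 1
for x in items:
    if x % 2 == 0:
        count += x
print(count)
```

x=7: not even
x=5: not even
x=7: not even
x=10: even, count = 1+10 = 11
x=11: not even
x=11: not even
x=4: even, count = 11+4 = 15
x=3: not even

15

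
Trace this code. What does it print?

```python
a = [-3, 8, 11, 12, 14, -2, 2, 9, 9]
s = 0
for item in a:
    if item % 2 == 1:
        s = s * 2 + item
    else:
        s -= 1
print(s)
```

23

item=-3: odd, s = 0*2+(-3) = -3
item=8: not odd, s = (-3)-1 = -4
item=11: odd, s = (-4)*2+11 = 3
item=12: not odd, s = 3-1 = 2
item=14: not odd, s = 2-1 = 1
item=-2: not odd, s = 1-1 = 0
item=2: not odd, s = 0-1 = -1
item=9: odd, s = (-1)*2+9 = 7
item=9: odd, s = 7*2+9 = 23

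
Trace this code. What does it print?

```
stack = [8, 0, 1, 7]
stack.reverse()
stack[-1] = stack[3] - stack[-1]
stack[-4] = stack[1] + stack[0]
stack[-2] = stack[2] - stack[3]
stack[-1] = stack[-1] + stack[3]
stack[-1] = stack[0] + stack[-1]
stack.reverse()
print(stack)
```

reverse → [7, 1, 0, 8]
stack[-1] = stack[3]-stack[-1] = 8-8 = 0 → [7, 1, 0, 0]
stack[-4] = stack[1]+stack[0] = 1+7 = 8 → [8, 1, 0, 0]
stack[-2] = stack[2]-stack[3] = 0-0 = 0 → [8, 1, 0, 0]
stack[-1] = stack[-1]+stack[3] = 0+0 = 0 → [8, 1, 0, 0]
stack[-1] = stack[0]+stack[-1] = 8+0 = 8 → [8, 1, 0, 8]
reverse → [8, 0, 1, 8]

[8, 0, 1, 8]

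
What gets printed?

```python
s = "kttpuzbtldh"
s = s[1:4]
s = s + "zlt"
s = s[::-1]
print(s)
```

slice [1:4] → 'ttp'
+ 'zlt' → 'ttpzlt'
reverse → 'tlzptt'

tlzptt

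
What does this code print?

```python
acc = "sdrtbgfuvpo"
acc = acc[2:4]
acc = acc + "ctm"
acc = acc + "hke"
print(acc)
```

rtctmhke

slice [2:4] → 'rt'
+ 'ctm' → 'rtctm'
+ 'hke' → 'rtctmhke'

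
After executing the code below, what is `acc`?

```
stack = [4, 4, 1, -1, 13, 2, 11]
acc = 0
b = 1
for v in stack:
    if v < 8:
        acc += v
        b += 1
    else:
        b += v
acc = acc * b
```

300

v=4: <8, acc = 0+4 = 4; b=2
v=4: <8, acc = 4+4 = 8; b=3
v=1: <8, acc = 8+1 = 9; b=4
v=-1: <8, acc = 9+(-1) = 8; b=5
v=13: not <8; b=18
v=2: <8, acc = 8+2 = 10; b=19
v=11: not <8; b=30
acc*b = 10*30 = 300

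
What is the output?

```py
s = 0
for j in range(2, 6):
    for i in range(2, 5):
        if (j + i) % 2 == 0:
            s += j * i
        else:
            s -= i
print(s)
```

j=2,i=2: even sum, s = 0+4 = 4
j=2,i=3: odd sum, s = 4-3 = 1
j=2,i=4: even sum, s = 1+8 = 9
j=3,i=2: odd sum, s = 9-2 = 7
j=3,i=3: even sum, s = 7+9 = 16
j=3,i=4: odd sum, s = 16-4 = 12
j=4,i=2: even sum, s = 12+8 = 20
j=4,i=3: odd sum, s = 20-3 = 17
j=4,i=4: even sum, s = 17+16 = 33
j=5,i=2: odd sum, s = 33-2 = 31
j=5,i=3: even sum, s = 31+15 = 46
j=5,i=4: odd sum, s = 46-4 = 42

42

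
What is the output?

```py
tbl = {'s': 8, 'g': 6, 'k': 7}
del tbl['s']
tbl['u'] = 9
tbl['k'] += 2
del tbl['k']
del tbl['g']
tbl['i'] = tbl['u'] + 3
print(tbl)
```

{'u': 9, 'i': 12}

del 's' → {'g': 6, 'k': 7}
tbl['u'] = 9 → {'g': 6, 'k': 7, 'u': 9}
tbl['k'] = 7+2 = 9 → {'g': 6, 'k': 9, 'u': 9}
del 'k' → {'g': 6, 'u': 9}
del 'g' → {'u': 9}
tbl['i'] = tbl['u']+3 = 12 → {'u': 9, 'i': 12}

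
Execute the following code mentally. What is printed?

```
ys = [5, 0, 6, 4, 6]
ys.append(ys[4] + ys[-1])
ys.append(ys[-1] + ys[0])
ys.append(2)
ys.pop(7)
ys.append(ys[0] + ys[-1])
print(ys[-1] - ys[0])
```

append ys[4]+ys[-1] = 6+6 = 12 → [5, 0, 6, 4, 6, 12]
append ys[-1]+ys[0] = 12+5 = 17 → [5, 0, 6, 4, 6, 12, 17]
append 2 → [5, 0, 6, 4, 6, 12, 17, 2]
pop(7) removes 2 → [5, 0, 6, 4, 6, 12, 17]
append ys[0]+ys[-1] = 5+17 = 22 → [5, 0, 6, 4, 6, 12, 17, 22]
ys[-1]-ys[0] = 22-5 = 17

17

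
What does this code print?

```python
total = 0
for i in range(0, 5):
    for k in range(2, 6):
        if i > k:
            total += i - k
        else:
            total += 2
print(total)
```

i=0,k=2: not 0>2, total = 0+2 = 2
i=0,k=3: not 0>3, total = 2+2 = 4
i=0,k=4: not 0>4, total = 4+2 = 6
i=0,k=5: not 0>5, total = 6+2 = 8
i=1,k=2: not 1>2, total = 8+2 = 10
i=1,k=3: not 1>3, total = 10+2 = 12
i=1,k=4: not 1>4, total = 12+2 = 14
i=1,k=5: not 1>5, total = 14+2 = 16
i=2,k=2: not 2>2, total = 16+2 = 18
i=2,k=3: not 2>3, total = 18+2 = 20
i=2,k=4: not 2>4, total = 20+2 = 22
i=2,k=5: not 2>5, total = 22+2 = 24
i=3,k=2: 3>2, total = 24+1 = 25
i=3,k=3: not 3>3, total = 25+2 = 27
i=3,k=4: not 3>4, total = 27+2 = 29
i=3,k=5: not 3>5, total = 29+2 = 31
i=4,k=2: 4>2, total = 31+2 = 33
i=4,k=3: 4>3, total = 33+1 = 34
i=4,k=4: not 4>4, total = 34+2 = 36
i=4,k=5: not 4>5, total = 36+2 = 38

38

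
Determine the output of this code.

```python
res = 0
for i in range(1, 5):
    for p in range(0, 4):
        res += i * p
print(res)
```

60

i=1,p=0: res = 0+0 = 0
i=1,p=1: res = 0+1 = 1
i=1,p=2: res = 1+2 = 3
i=1,p=3: res = 3+3 = 6
i=2,p=0: res = 6+0 = 6
i=2,p=1: res = 6+2 = 8
i=2,p=2: res = 8+4 = 12
i=2,p=3: res = 12+6 = 18
i=3,p=0: res = 18+0 = 18
i=3,p=1: res = 18+3 = 21
i=3,p=2: res = 21+6 = 27
i=3,p=3: res = 27+9 = 36
i=4,p=0: res = 36+0 = 36
i=4,p=1: res = 36+4 = 40
i=4,p=2: res = 40+8 = 48
i=4,p=3: res = 48+12 = 60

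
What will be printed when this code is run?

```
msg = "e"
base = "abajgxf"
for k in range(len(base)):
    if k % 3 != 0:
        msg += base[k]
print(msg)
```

ebagx

k=0: skip
k=1: add 'b' → 'eb'
k=2: add 'a' → 'eba'
k=3: skip
k=4: add 'g' → 'ebag'
k=5: add 'x' → 'ebagx'
k=6: skip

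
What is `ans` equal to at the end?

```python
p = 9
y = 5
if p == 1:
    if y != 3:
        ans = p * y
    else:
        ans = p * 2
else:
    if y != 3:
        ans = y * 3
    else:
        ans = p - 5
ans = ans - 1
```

14

p=9, y=5
p == 1 is False; y != 3 is True
→ ans = y * 3 = 15
ans = 15-1 = 14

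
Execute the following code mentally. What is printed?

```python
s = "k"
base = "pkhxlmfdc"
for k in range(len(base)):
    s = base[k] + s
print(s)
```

cdfmlxhkpk

k=0: prepend 'p' → 'pk'
k=1: prepend 'k' → 'kpk'
k=2: prepend 'h' → 'hkpk'
k=3: prepend 'x' → 'xhkpk'
k=4: prepend 'l' → 'lxhkpk'
k=5: prepend 'm' → 'mlxhkpk'
k=6: prepend 'f' → 'fmlxhkpk'
k=7: prepend 'd' → 'dfmlxhkpk'
k=8: prepend 'c' → 'cdfmlxhkpk'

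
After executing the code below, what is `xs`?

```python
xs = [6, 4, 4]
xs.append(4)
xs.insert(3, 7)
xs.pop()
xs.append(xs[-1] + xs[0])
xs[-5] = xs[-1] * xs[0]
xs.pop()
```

[78, 4, 4, 7]

append 4 → [6, 4, 4, 4]
insert 7 at 3 → [6, 4, 4, 7, 4]
pop() removes 4 → [6, 4, 4, 7]
append xs[-1]+xs[0] = 7+6 = 13 → [6, 4, 4, 7, 13]
xs[-5] = xs[-1]*xs[0] = 13*6 = 78 → [78, 4, 4, 7, 13]
pop() removes 13 → [78, 4, 4, 7]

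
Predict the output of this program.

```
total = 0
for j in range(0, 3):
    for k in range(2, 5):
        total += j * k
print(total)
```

j=0,k=2: total = 0+0 = 0
j=0,k=3: total = 0+0 = 0
j=0,k=4: total = 0+0 = 0
j=1,k=2: total = 0+2 = 2
j=1,k=3: total = 2+3 = 5
j=1,k=4: total = 5+4 = 9
j=2,k=2: total = 9+4 = 13
j=2,k=3: total = 13+6 = 19
j=2,k=4: total = 19+8 = 27

27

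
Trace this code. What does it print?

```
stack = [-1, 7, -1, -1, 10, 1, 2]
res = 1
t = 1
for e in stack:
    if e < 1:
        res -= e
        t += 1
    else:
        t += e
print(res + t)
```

28

e=-1: <1, res = 1-(-1) = 2; t=2
e=7: not <1; t=9
e=-1: <1, res = 2-(-1) = 3; t=10
e=-1: <1, res = 3-(-1) = 4; t=11
e=10: not <1; t=21
e=1: not <1; t=22
e=2: not <1; t=24
res+t = 4+24 = 28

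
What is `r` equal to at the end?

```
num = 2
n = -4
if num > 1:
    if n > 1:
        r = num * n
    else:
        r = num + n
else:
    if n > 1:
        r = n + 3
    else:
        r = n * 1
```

-2

num=2, n=-4
num > 1 is True; n > 1 is False
→ r = num + n = -2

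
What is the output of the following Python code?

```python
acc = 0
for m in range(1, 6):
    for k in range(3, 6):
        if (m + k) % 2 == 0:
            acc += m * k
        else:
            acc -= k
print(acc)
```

68

m=1,k=3: even sum, acc = 0+3 = 3
m=1,k=4: odd sum, acc = 3-4 = -1
m=1,k=5: even sum, acc = (-1)+5 = 4
m=2,k=3: odd sum, acc = 4-3 = 1
m=2,k=4: even sum, acc = 1+8 = 9
m=2,k=5: odd sum, acc = 9-5 = 4
m=3,k=3: even sum, acc = 4+9 = 13
m=3,k=4: odd sum, acc = 13-4 = 9
m=3,k=5: even sum, acc = 9+15 = 24
m=4,k=3: odd sum, acc = 24-3 = 21
m=4,k=4: even sum, acc = 21+16 = 37
m=4,k=5: odd sum, acc = 37-5 = 32
m=5,k=3: even sum, acc = 32+15 = 47
m=5,k=4: odd sum, acc = 47-4 = 43
m=5,k=5: even sum, acc = 43+25 = 68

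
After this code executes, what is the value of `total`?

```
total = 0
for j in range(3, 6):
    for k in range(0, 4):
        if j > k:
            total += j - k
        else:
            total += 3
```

33

j=3,k=0: 3>0, total = 0+3 = 3
j=3,k=1: 3>1, total = 3+2 = 5
j=3,k=2: 3>2, total = 5+1 = 6
j=3,k=3: not 3>3, total = 6+3 = 9
j=4,k=0: 4>0, total = 9+4 = 13
j=4,k=1: 4>1, total = 13+3 = 16
j=4,k=2: 4>2, total = 16+2 = 18
j=4,k=3: 4>3, total = 18+1 = 19
j=5,k=0: 5>0, total = 19+5 = 24
j=5,k=1: 5>1, total = 24+4 = 28
j=5,k=2: 5>2, total = 28+3 = 31
j=5,k=3: 5>3, total = 31+2 = 33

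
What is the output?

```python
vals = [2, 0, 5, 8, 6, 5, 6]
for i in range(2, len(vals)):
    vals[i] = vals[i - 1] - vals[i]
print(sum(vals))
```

i=2: vals[2] = 0-5 = -5 → [2, 0, -5, 8, 6, 5, 6]
i=3: vals[3] = (-5)-8 = -13 → [2, 0, -5, -13, 6, 5, 6]
i=4: vals[4] = (-13)-6 = -19 → [2, 0, -5, -13, -19, 5, 6]
i=5: vals[5] = (-19)-5 = -24 → [2, 0, -5, -13, -19, -24, 6]
i=6: vals[6] = (-24)-6 = -30 → [2, 0, -5, -13, -19, -24, -30]
sum = -89

-89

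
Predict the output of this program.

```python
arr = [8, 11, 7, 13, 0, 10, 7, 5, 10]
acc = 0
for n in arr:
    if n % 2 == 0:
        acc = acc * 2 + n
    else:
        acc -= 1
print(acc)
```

66

n=8: even, acc = 0*2+8 = 8
n=11: not even, acc = 8-1 = 7
n=7: not even, acc = 7-1 = 6
n=13: not even, acc = 6-1 = 5
n=0: even, acc = 5*2+0 = 10
n=10: even, acc = 10*2+10 = 30
n=7: not even, acc = 30-1 = 29
n=5: not even, acc = 29-1 = 28
n=10: even, acc = 28*2+10 = 66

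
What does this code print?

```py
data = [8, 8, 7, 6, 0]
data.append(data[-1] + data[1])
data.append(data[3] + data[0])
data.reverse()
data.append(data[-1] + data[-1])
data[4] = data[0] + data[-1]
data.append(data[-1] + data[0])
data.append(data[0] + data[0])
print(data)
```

append data[-1]+data[1] = 0+8 = 8 → [8, 8, 7, 6, 0, 8]
append data[3]+data[0] = 6+8 = 14 → [8, 8, 7, 6, 0, 8, 14]
reverse → [14, 8, 0, 6, 7, 8, 8]
append data[-1]+data[-1] = 8+8 = 16 → [14, 8, 0, 6, 7, 8, 8, 16]
data[4] = data[0]+data[-1] = 14+16 = 30 → [14, 8, 0, 6, 30, 8, 8, 16]
append data[-1]+data[0] = 16+14 = 30 → [14, 8, 0, 6, 30, 8, 8, 16, 30]
append data[0]+data[0] = 14+14 = 28 → [14, 8, 0, 6, 30, 8, 8, 16, 30, 28]

[14, 8, 0, 6, 30, 8, 8, 16, 30, 28]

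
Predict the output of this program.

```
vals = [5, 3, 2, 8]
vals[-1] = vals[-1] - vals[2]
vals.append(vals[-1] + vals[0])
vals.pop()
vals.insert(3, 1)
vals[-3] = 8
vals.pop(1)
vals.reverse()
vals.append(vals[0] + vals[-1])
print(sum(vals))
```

31

vals[-1] = vals[-1]-vals[2] = 8-2 = 6 → [5, 3, 2, 6]
append vals[-1]+vals[0] = 6+5 = 11 → [5, 3, 2, 6, 11]
pop() removes 11 → [5, 3, 2, 6]
insert 1 at 3 → [5, 3, 2, 1, 6]
vals[-3] = 8 → [5, 3, 8, 1, 6]
pop(1) removes 3 → [5, 8, 1, 6]
reverse → [6, 1, 8, 5]
append vals[0]+vals[-1] = 6+5 = 11 → [6, 1, 8, 5, 11]
sum = 31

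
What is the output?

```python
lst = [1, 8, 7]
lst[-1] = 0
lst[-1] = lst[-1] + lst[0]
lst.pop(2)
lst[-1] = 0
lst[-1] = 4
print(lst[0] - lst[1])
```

-3

lst[-1] = 0 → [1, 8, 0]
lst[-1] = lst[-1]+lst[0] = 0+1 = 1 → [1, 8, 1]
pop(2) removes 1 → [1, 8]
lst[-1] = 0 → [1, 0]
lst[-1] = 4 → [1, 4]
lst[0]-lst[1] = 1-4 = -3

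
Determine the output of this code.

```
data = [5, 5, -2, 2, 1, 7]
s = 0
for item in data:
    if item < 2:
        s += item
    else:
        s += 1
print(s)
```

3

item=5: not <2, s = 0+1 = 1
item=5: not <2, s = 1+1 = 2
item=-2: <2, s = 2+(-2) = 0
item=2: not <2, s = 0+1 = 1
item=1: <2, s = 1+1 = 2
item=7: not <2, s = 2+1 = 3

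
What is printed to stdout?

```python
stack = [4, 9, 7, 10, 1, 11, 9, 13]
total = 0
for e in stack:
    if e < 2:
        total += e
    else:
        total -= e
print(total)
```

-62

e=4: not <2, total = 0-4 = -4
e=9: not <2, total = (-4)-9 = -13
e=7: not <2, total = (-13)-7 = -20
e=10: not <2, total = (-20)-10 = -30
e=1: <2, total = (-30)+1 = -29
e=11: not <2, total = (-29)-11 = -40
e=9: not <2, total = (-40)-9 = -49
e=13: not <2, total = (-49)-13 = -62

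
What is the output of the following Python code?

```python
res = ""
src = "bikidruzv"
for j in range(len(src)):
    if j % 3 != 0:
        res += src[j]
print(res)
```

j=0: skip
j=1: add 'i' → 'i'
j=2: add 'k' → 'ik'
j=3: skip
j=4: add 'd' → 'ikd'
j=5: add 'r' → 'ikdr'
j=6: skip
j=7: add 'z' → 'ikdrz'
j=8: add 'v' → 'ikdrzv'

ikdrzv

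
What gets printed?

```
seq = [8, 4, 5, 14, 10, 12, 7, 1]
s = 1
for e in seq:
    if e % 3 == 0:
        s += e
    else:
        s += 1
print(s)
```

e=8: not %3==0, s = 1+1 = 2
e=4: not %3==0, s = 2+1 = 3
e=5: not %3==0, s = 3+1 = 4
e=14: not %3==0, s = 4+1 = 5
e=10: not %3==0, s = 5+1 = 6
e=12: %3==0, s = 6+12 = 18
e=7: not %3==0, s = 18+1 = 19
e=1: not %3==0, s = 19+1 = 20

20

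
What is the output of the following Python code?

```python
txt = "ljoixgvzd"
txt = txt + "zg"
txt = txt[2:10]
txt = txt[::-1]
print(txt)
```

+ 'zg' → 'ljoixgvzdzg'
slice [2:10] → 'oixgvzdz'
reverse → 'zdzvgxio'

zdzvgxio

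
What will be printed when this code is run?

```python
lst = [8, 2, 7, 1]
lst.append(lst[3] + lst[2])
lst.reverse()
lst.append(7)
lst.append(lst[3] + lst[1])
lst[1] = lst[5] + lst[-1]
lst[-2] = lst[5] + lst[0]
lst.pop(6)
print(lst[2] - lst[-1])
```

append lst[3]+lst[2] = 1+7 = 8 → [8, 2, 7, 1, 8]
reverse → [8, 1, 7, 2, 8]
append 7 → [8, 1, 7, 2, 8, 7]
append lst[3]+lst[1] = 2+1 = 3 → [8, 1, 7, 2, 8, 7, 3]
lst[1] = lst[5]+lst[-1] = 7+3 = 10 → [8, 10, 7, 2, 8, 7, 3]
lst[-2] = lst[5]+lst[0] = 7+8 = 15 → [8, 10, 7, 2, 8, 15, 3]
pop(6) removes 3 → [8, 10, 7, 2, 8, 15]
lst[2]-lst[-1] = 7-15 = -8

-8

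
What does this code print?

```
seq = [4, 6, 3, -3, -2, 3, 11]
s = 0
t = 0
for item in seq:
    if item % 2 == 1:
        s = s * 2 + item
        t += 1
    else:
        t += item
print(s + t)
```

41

item=4: not odd; t=4
item=6: not odd; t=10
item=3: odd, s = 0*2+3 = 3; t=11
item=-3: odd, s = 3*2+(-3) = 3; t=12
item=-2: not odd; t=10
item=3: odd, s = 3*2+3 = 9; t=11
item=11: odd, s = 9*2+11 = 29; t=12
s+t = 29+12 = 41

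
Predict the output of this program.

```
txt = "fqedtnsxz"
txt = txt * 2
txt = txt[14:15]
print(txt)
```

repeat ×2 → 'fqedtnsxzfqedtnsxz'
slice [14:15] → 'n'

n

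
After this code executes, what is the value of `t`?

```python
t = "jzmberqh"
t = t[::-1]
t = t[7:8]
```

'j'

reverse → 'hqrebmzj'
slice [7:8] → 'j'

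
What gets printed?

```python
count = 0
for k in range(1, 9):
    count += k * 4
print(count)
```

144

k=1: count = 0+1*4 = 4
k=2: count = 4+2*4 = 12
k=3: count = 12+3*4 = 24
k=4: count = 24+4*4 = 40
k=5: count = 40+5*4 = 60
k=6: count = 60+6*4 = 84
k=7: count = 84+7*4 = 112
k=8: count = 112+8*4 = 144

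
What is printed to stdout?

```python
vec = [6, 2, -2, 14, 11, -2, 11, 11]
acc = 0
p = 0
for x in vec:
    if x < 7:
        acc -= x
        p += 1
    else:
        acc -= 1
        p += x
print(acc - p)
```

x=6: <7, acc = 0-6 = -6; p=1
x=2: <7, acc = (-6)-2 = -8; p=2
x=-2: <7, acc = (-8)-(-2) = -6; p=3
x=14: not <7, acc = (-6)-1 = -7; p=17
x=11: not <7, acc = (-7)-1 = -8; p=28
x=-2: <7, acc = (-8)-(-2) = -6; p=29
x=11: not <7, acc = (-6)-1 = -7; p=40
x=11: not <7, acc = (-7)-1 = -8; p=51
acc-p = (-8)-51 = -59

-59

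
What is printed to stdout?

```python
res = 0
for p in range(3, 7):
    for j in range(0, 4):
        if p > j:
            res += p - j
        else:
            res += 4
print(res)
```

52

p=3,j=0: 3>0, res = 0+3 = 3
p=3,j=1: 3>1, res = 3+2 = 5
p=3,j=2: 3>2, res = 5+1 = 6
p=3,j=3: not 3>3, res = 6+4 = 10
p=4,j=0: 4>0, res = 10+4 = 14
p=4,j=1: 4>1, res = 14+3 = 17
p=4,j=2: 4>2, res = 17+2 = 19
p=4,j=3: 4>3, res = 19+1 = 20
p=5,j=0: 5>0, res = 20+5 = 25
p=5,j=1: 5>1, res = 25+4 = 29
p=5,j=2: 5>2, res = 29+3 = 32
p=5,j=3: 5>3, res = 32+2 = 34
p=6,j=0: 6>0, res = 34+6 = 40
p=6,j=1: 6>1, res = 40+5 = 45
p=6,j=2: 6>2, res = 45+4 = 49
p=6,j=3: 6>3, res = 49+3 = 52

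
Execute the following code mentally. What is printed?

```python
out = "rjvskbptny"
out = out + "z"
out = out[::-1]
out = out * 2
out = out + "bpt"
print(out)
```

+ 'z' → 'rjvskbptnyz'
reverse → 'zyntpbksvjr'
repeat ×2 → 'zyntpbksvjrzyntpbksvjr'
+ 'bpt' → 'zyntpbksvjrzyntpbksvjrbpt'

zyntpbksvjrzyntpbksvjrbpt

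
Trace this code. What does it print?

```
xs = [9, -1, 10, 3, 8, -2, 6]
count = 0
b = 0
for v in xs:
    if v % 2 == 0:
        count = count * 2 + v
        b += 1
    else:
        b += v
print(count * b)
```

1710

v=9: not even; b=9
v=-1: not even; b=8
v=10: even, count = 0*2+10 = 10; b=9
v=3: not even; b=12
v=8: even, count = 10*2+8 = 28; b=13
v=-2: even, count = 28*2+(-2) = 54; b=14
v=6: even, count = 54*2+6 = 114; b=15
count*b = 114*15 = 1710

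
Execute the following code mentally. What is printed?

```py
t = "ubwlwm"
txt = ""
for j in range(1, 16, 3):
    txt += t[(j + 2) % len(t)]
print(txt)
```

j=1: add t[3]='l' → 'l'
j=4: add t[0]='u' → 'lu'
j=7: add t[3]='l' → 'lul'
j=10: add t[0]='u' → 'lulu'
j=13: add t[3]='l' → 'lulul'

lulul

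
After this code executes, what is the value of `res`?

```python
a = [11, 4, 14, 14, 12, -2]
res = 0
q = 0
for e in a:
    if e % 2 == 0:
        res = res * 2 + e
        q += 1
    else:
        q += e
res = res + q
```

270

e=11: not even; q=11
e=4: even, res = 0*2+4 = 4; q=12
e=14: even, res = 4*2+14 = 22; q=13
e=14: even, res = 22*2+14 = 58; q=14
e=12: even, res = 58*2+12 = 128; q=15
e=-2: even, res = 128*2+(-2) = 254; q=16
res+q = 254+16 = 270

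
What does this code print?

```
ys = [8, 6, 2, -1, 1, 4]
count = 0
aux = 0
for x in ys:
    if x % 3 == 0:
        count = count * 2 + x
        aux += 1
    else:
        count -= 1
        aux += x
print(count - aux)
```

x=8: not %3==0, count = 0-1 = -1; aux=8
x=6: %3==0, count = (-1)*2+6 = 4; aux=9
x=2: not %3==0, count = 4-1 = 3; aux=11
x=-1: not %3==0, count = 3-1 = 2; aux=10
x=1: not %3==0, count = 2-1 = 1; aux=11
x=4: not %3==0, count = 1-1 = 0; aux=15
count-aux = 0-15 = -15

-15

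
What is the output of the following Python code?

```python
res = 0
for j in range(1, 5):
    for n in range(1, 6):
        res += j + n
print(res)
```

110

j=1,n=1: res = 0+2 = 2
j=1,n=2: res = 2+3 = 5
j=1,n=3: res = 5+4 = 9
j=1,n=4: res = 9+5 = 14
j=1,n=5: res = 14+6 = 20
j=2,n=1: res = 20+3 = 23
j=2,n=2: res = 23+4 = 27
j=2,n=3: res = 27+5 = 32
j=2,n=4: res = 32+6 = 38
j=2,n=5: res = 38+7 = 45
j=3,n=1: res = 45+4 = 49
j=3,n=2: res = 49+5 = 54
j=3,n=3: res = 54+6 = 60
j=3,n=4: res = 60+7 = 67
j=3,n=5: res = 67+8 = 75
j=4,n=1: res = 75+5 = 80
j=4,n=2: res = 80+6 = 86
j=4,n=3: res = 86+7 = 93
j=4,n=4: res = 93+8 = 101
j=4,n=5: res = 101+9 = 110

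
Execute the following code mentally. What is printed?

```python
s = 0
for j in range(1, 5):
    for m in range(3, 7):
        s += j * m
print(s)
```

180

j=1,m=3: s = 0+3 = 3
j=1,m=4: s = 3+4 = 7
j=1,m=5: s = 7+5 = 12
j=1,m=6: s = 12+6 = 18
j=2,m=3: s = 18+6 = 24
j=2,m=4: s = 24+8 = 32
j=2,m=5: s = 32+10 = 42
j=2,m=6: s = 42+12 = 54
j=3,m=3: s = 54+9 = 63
j=3,m=4: s = 63+12 = 75
j=3,m=5: s = 75+15 = 90
j=3,m=6: s = 90+18 = 108
j=4,m=3: s = 108+12 = 120
j=4,m=4: s = 120+16 = 136
j=4,m=5: s = 136+20 = 156
j=4,m=6: s = 156+24 = 180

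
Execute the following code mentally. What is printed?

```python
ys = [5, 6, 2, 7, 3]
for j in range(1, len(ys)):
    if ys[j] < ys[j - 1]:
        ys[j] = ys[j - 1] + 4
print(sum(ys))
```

j=1: 6>=5, unchanged → [5, 6, 2, 7, 3]
j=2: 2<6, ys[2] = 6+4 = 10 → [5, 6, 10, 7, 3]
j=3: 7<10, ys[3] = 10+4 = 14 → [5, 6, 10, 14, 3]
j=4: 3<14, ys[4] = 14+4 = 18 → [5, 6, 10, 14, 18]
sum = 53

53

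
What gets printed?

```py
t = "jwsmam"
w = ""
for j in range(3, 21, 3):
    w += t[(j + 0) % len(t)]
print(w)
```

j=3: add t[3]='m' → 'm'
j=6: add t[0]='j' → 'mj'
j=9: add t[3]='m' → 'mjm'
j=12: add t[0]='j' → 'mjmj'
j=15: add t[3]='m' → 'mjmjm'
j=18: add t[0]='j' → 'mjmjmj'

mjmjmj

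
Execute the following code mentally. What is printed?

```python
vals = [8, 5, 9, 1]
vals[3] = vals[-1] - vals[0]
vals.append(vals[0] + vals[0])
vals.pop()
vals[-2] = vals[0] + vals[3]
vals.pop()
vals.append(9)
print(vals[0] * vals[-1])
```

72

vals[3] = vals[-1]-vals[0] = 1-8 = -7 → [8, 5, 9, -7]
append vals[0]+vals[0] = 8+8 = 16 → [8, 5, 9, -7, 16]
pop() removes 16 → [8, 5, 9, -7]
vals[-2] = vals[0]+vals[3] = 8+(-7) = 1 → [8, 5, 1, -7]
pop() removes -7 → [8, 5, 1]
append 9 → [8, 5, 1, 9]
vals[0]*vals[-1] = 8*9 = 72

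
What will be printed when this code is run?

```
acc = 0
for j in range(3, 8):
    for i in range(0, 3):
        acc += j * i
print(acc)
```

j=3,i=0: acc = 0+0 = 0
j=3,i=1: acc = 0+3 = 3
j=3,i=2: acc = 3+6 = 9
j=4,i=0: acc = 9+0 = 9
j=4,i=1: acc = 9+4 = 13
j=4,i=2: acc = 13+8 = 21
j=5,i=0: acc = 21+0 = 21
j=5,i=1: acc = 21+5 = 26
j=5,i=2: acc = 26+10 = 36
j=6,i=0: acc = 36+0 = 36
j=6,i=1: acc = 36+6 = 42
j=6,i=2: acc = 42+12 = 54
j=7,i=0: acc = 54+0 = 54
j=7,i=1: acc = 54+7 = 61
j=7,i=2: acc = 61+14 = 75

75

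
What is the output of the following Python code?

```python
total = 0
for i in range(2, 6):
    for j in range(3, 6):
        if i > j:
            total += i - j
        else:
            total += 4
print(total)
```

40

i=2,j=3: not 2>3, total = 0+4 = 4
i=2,j=4: not 2>4, total = 4+4 = 8
i=2,j=5: not 2>5, total = 8+4 = 12
i=3,j=3: not 3>3, total = 12+4 = 16
i=3,j=4: not 3>4, total = 16+4 = 20
i=3,j=5: not 3>5, total = 20+4 = 24
i=4,j=3: 4>3, total = 24+1 = 25
i=4,j=4: not 4>4, total = 25+4 = 29
i=4,j=5: not 4>5, total = 29+4 = 33
i=5,j=3: 5>3, total = 33+2 = 35
i=5,j=4: 5>4, total = 35+1 = 36
i=5,j=5: not 5>5, total = 36+4 = 40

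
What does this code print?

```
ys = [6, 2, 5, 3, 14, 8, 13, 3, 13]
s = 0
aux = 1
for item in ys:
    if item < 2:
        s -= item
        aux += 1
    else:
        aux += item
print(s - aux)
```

-68

item=6: not <2; aux=7
item=2: not <2; aux=9
item=5: not <2; aux=14
item=3: not <2; aux=17
item=14: not <2; aux=31
item=8: not <2; aux=39
item=13: not <2; aux=52
item=3: not <2; aux=55
item=13: not <2; aux=68
s-aux = 0-68 = -68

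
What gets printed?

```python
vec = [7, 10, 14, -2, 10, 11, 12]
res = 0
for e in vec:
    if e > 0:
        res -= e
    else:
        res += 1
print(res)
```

-63

e=7: >0, res = 0-7 = -7
e=10: >0, res = (-7)-10 = -17
e=14: >0, res = (-17)-14 = -31
e=-2: not >0, res = (-31)+1 = -30
e=10: >0, res = (-30)-10 = -40
e=11: >0, res = (-40)-11 = -51
e=12: >0, res = (-51)-12 = -63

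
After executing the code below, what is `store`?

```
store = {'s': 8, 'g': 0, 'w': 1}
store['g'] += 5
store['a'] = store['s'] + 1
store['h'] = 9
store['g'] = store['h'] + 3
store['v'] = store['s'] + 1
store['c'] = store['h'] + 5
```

{'s': 8, 'g': 12, 'w': 1, 'a': 9, 'h': 9, 'v': 9, 'c': 14}

store['g'] = 0+5 = 5 → {'s': 8, 'g': 5, 'w': 1}
store['a'] = store['s']+1 = 9 → {'s': 8, 'g': 5, 'w': 1, 'a': 9}
store['h'] = 9 → {'s': 8, 'g': 5, 'w': 1, 'a': 9, 'h': 9}
store['g'] = store['h']+3 = 12 → {'s': 8, 'g': 12, 'w': 1, 'a': 9, 'h': 9}
store['v'] = store['s']+1 = 9 → {'s': 8, 'g': 12, 'w': 1, 'a': 9, 'h': 9, 'v': 9}
store['c'] = store['h']+5 = 14 → {'s': 8, 'g': 12, 'w': 1, 'a': 9, 'h': 9, 'v': 9, 'c': 14}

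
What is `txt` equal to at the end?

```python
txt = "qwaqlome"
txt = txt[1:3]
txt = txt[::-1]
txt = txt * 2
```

'awaw'

slice [1:3] → 'wa'
reverse → 'aw'
repeat ×2 → 'awaw'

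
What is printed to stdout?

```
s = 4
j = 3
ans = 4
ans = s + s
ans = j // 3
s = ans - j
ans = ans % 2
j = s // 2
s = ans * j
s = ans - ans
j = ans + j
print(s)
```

ans = 4+4 = 8
ans = 3//3 = 1
s = 1-3 = -2
ans = 1%2 = 1
j = (-2)//2 = -1
s = 1*(-1) = -1
s = 1-1 = 0
j = 1+(-1) = 0

0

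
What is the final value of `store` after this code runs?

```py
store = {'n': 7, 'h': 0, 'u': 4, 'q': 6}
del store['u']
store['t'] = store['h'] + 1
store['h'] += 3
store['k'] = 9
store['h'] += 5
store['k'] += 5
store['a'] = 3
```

del 'u' → {'n': 7, 'h': 0, 'q': 6}
store['t'] = store['h']+1 = 1 → {'n': 7, 'h': 0, 'q': 6, 't': 1}
store['h'] = 0+3 = 3 → {'n': 7, 'h': 3, 'q': 6, 't': 1}
store['k'] = 9 → {'n': 7, 'h': 3, 'q': 6, 't': 1, 'k': 9}
store['h'] = 3+5 = 8 → {'n': 7, 'h': 8, 'q': 6, 't': 1, 'k': 9}
store['k'] = 9+5 = 14 → {'n': 7, 'h': 8, 'q': 6, 't': 1, 'k': 14}
store['a'] = 3 → {'n': 7, 'h': 8, 'q': 6, 't': 1, 'k': 14, 'a': 3}

{'n': 7, 'h': 8, 'q': 6, 't': 1, 'k': 14, 'a': 3}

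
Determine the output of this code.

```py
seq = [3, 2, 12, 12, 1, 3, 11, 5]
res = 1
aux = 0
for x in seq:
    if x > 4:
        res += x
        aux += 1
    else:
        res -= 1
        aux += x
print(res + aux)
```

x=3: not >4, res = 1-1 = 0; aux=3
x=2: not >4, res = 0-1 = -1; aux=5
x=12: >4, res = (-1)+12 = 11; aux=6
x=12: >4, res = 11+12 = 23; aux=7
x=1: not >4, res = 23-1 = 22; aux=8
x=3: not >4, res = 22-1 = 21; aux=11
x=11: >4, res = 21+11 = 32; aux=12
x=5: >4, res = 32+5 = 37; aux=13
res+aux = 37+13 = 50

50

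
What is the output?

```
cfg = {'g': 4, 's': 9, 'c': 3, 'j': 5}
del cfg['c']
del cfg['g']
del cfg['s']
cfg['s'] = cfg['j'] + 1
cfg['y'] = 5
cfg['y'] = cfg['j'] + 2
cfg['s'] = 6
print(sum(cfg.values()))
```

del 'c' → {'g': 4, 's': 9, 'j': 5}
del 'g' → {'s': 9, 'j': 5}
del 's' → {'j': 5}
cfg['s'] = cfg['j']+1 = 6 → {'j': 5, 's': 6}
cfg['y'] = 5 → {'j': 5, 's': 6, 'y': 5}
cfg['y'] = cfg['j']+2 = 7 → {'j': 5, 's': 6, 'y': 7}
cfg['s'] = 6 → {'j': 5, 's': 6, 'y': 7}
sum of values = 18

18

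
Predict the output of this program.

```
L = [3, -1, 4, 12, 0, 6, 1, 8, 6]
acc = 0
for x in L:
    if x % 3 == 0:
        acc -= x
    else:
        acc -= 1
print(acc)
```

-31

x=3: %3==0, acc = 0-3 = -3
x=-1: not %3==0, acc = (-3)-1 = -4
x=4: not %3==0, acc = (-4)-1 = -5
x=12: %3==0, acc = (-5)-12 = -17
x=0: %3==0, acc = (-17)-0 = -17
x=6: %3==0, acc = (-17)-6 = -23
x=1: not %3==0, acc = (-23)-1 = -24
x=8: not %3==0, acc = (-24)-1 = -25
x=6: %3==0, acc = (-25)-6 = -31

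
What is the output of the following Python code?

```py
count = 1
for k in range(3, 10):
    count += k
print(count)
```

43

k=3: count = 1+3 = 4
k=4: count = 4+4 = 8
k=5: count = 8+5 = 13
k=6: count = 13+6 = 19
k=7: count = 19+7 = 26
k=8: count = 26+8 = 34
k=9: count = 34+9 = 43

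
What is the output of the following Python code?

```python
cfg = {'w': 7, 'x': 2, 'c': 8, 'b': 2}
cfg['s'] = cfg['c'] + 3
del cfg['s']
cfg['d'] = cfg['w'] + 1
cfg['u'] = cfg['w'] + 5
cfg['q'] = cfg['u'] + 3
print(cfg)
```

cfg['s'] = cfg['c']+3 = 11 → {'w': 7, 'x': 2, 'c': 8, 'b': 2, 's': 11}
del 's' → {'w': 7, 'x': 2, 'c': 8, 'b': 2}
cfg['d'] = cfg['w']+1 = 8 → {'w': 7, 'x': 2, 'c': 8, 'b': 2, 'd': 8}
cfg['u'] = cfg['w']+5 = 12 → {'w': 7, 'x': 2, 'c': 8, 'b': 2, 'd': 8, 'u': 12}
cfg['q'] = cfg['u']+3 = 15 → {'w': 7, 'x': 2, 'c': 8, 'b': 2, 'd': 8, 'u': 12, 'q': 15}

{'w': 7, 'x': 2, 'c': 8, 'b': 2, 'd': 8, 'u': 12, 'q': 15}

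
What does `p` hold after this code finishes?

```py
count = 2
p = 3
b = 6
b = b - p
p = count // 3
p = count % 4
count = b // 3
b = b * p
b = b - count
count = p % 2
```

b = 6-3 = 3
p = 2//3 = 0
p = 2%4 = 2
count = 3//3 = 1
b = 3*2 = 6
b = 6-1 = 5
count = 2%2 = 0

2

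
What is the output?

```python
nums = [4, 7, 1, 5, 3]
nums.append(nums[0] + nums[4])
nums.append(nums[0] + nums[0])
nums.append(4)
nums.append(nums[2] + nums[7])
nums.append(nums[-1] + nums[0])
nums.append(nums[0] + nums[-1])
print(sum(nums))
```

append nums[0]+nums[4] = 4+3 = 7 → [4, 7, 1, 5, 3, 7]
append nums[0]+nums[0] = 4+4 = 8 → [4, 7, 1, 5, 3, 7, 8]
append 4 → [4, 7, 1, 5, 3, 7, 8, 4]
append nums[2]+nums[7] = 1+4 = 5 → [4, 7, 1, 5, 3, 7, 8, 4, 5]
append nums[-1]+nums[0] = 5+4 = 9 → [4, 7, 1, 5, 3, 7, 8, 4, 5, 9]
append nums[0]+nums[-1] = 4+9 = 13 → [4, 7, 1, 5, 3, 7, 8, 4, 5, 9, 13]
sum = 66

66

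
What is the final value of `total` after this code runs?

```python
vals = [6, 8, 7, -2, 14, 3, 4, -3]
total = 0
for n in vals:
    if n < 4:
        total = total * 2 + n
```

n=6: not <4
n=8: not <4
n=7: not <4
n=-2: <4, total = 0*2+(-2) = -2
n=14: not <4
n=3: <4, total = (-2)*2+3 = -1
n=4: not <4
n=-3: <4, total = (-1)*2+(-3) = -5

-5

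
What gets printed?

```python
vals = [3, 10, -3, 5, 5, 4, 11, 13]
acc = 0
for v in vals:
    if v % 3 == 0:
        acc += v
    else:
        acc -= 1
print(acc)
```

v=3: %3==0, acc = 0+3 = 3
v=10: not %3==0, acc = 3-1 = 2
v=-3: %3==0, acc = 2+(-3) = -1
v=5: not %3==0, acc = (-1)-1 = -2
v=5: not %3==0, acc = (-2)-1 = -3
v=4: not %3==0, acc = (-3)-1 = -4
v=11: not %3==0, acc = (-4)-1 = -5
v=13: not %3==0, acc = (-5)-1 = -6

-6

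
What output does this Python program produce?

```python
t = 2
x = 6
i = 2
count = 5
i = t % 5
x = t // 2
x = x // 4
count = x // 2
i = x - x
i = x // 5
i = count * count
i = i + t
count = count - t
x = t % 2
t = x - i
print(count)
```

-2

i = 2%5 = 2
x = 2//2 = 1
x = 1//4 = 0
count = 0//2 = 0
i = 0-0 = 0
i = 0//5 = 0
i = 0*0 = 0
i = 0+2 = 2
count = 0-2 = -2
x = 2%2 = 0
t = 0-2 = -2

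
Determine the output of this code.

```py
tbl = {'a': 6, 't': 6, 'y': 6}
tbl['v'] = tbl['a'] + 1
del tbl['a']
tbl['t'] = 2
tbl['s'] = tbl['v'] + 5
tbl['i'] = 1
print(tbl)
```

{'t': 2, 'y': 6, 'v': 7, 's': 12, 'i': 1}

tbl['v'] = tbl['a']+1 = 7 → {'a': 6, 't': 6, 'y': 6, 'v': 7}
del 'a' → {'t': 6, 'y': 6, 'v': 7}
tbl['t'] = 2 → {'t': 2, 'y': 6, 'v': 7}
tbl['s'] = tbl['v']+5 = 12 → {'t': 2, 'y': 6, 'v': 7, 's': 12}
tbl['i'] = 1 → {'t': 2, 'y': 6, 'v': 7, 's': 12, 'i': 1}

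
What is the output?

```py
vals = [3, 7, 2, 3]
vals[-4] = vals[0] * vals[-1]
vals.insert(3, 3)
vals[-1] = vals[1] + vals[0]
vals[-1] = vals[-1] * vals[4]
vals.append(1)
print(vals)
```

vals[-4] = vals[0]*vals[-1] = 3*3 = 9 → [9, 7, 2, 3]
insert 3 at 3 → [9, 7, 2, 3, 3]
vals[-1] = vals[1]+vals[0] = 7+9 = 16 → [9, 7, 2, 3, 16]
vals[-1] = vals[-1]*vals[4] = 16*16 = 256 → [9, 7, 2, 3, 256]
append 1 → [9, 7, 2, 3, 256, 1]

[9, 7, 2, 3, 256, 1]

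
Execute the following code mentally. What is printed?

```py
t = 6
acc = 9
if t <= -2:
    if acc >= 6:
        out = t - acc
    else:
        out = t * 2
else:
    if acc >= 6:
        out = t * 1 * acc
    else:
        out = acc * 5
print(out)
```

54

t=6, acc=9
t <= -2 is False; acc >= 6 is True
→ out = t * 1 * acc = 54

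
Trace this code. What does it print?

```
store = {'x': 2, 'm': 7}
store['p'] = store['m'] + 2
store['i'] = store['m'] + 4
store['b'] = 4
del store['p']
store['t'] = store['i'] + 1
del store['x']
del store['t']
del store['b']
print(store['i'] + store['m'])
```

store['p'] = store['m']+2 = 9 → {'x': 2, 'm': 7, 'p': 9}
store['i'] = store['m']+4 = 11 → {'x': 2, 'm': 7, 'p': 9, 'i': 11}
store['b'] = 4 → {'x': 2, 'm': 7, 'p': 9, 'i': 11, 'b': 4}
del 'p' → {'x': 2, 'm': 7, 'i': 11, 'b': 4}
store['t'] = store['i']+1 = 12 → {'x': 2, 'm': 7, 'i': 11, 'b': 4, 't': 12}
del 'x' → {'m': 7, 'i': 11, 'b': 4, 't': 12}
del 't' → {'m': 7, 'i': 11, 'b': 4}
del 'b' → {'m': 7, 'i': 11}
store['i']+store['m'] = 11+7 = 18

18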